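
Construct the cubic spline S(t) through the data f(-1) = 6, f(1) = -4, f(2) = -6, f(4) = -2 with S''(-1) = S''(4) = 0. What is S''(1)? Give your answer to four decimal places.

2.4000

With M_i denoting the second derivative at x_i, h_i = 2, 1, 2, and Δ_i = (y_(i+1) − y_i)/h_i = -5, -2, 2:
  2·M_0 + 6·M_1 + 1·M_2 = 6(Δ_1 - Δ_0) = 18
  1·M_1 + 6·M_2 + 2·M_3 = 6(Δ_2 - Δ_1) = 24
Natural end conditions: M_0 = M_3 = 0.
Forward elimination and back-substitution give M_0 = 0, M_1 = 12/5, M_2 = 18/5, M_3 = 0.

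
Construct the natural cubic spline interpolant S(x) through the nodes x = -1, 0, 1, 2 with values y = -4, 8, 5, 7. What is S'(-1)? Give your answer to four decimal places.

With σ_i denoting the second derivative at x_i, h_i = 1, 1, 1, and Δ_i = (y_(i+1) − y_i)/h_i = 12, -3, 2:
  1·σ_0 + 4·σ_1 + 1·σ_2 = 6(Δ_1 - Δ_0) = -90
  1·σ_1 + 4·σ_2 + 1·σ_3 = 6(Δ_2 - Δ_1) = 30
Natural end conditions: σ_0 = σ_3 = 0.
Forward elimination and back-substitution give σ_0 = 0, σ_1 = -26, σ_2 = 14, σ_3 = 0.
On [-1, 0], S'(x) = b_0 + 2c_0·(x + 1) + 3d_0·(x + 1)² with b_0 = Δ_0 - h_0(2σ_0 + σ_1)/6 = 49/3, c_0 = σ_0/2 = 0, d_0 = (σ_1 - σ_0)/(6h_0) = -13/3. So S'(-1) = 49/3.

16.3333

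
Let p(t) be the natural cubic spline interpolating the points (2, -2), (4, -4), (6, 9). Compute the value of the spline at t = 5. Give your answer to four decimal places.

Let M_i = p''(x_i). Step sizes h_i = 2, 2; slopes of the chords Δ_i = (y_(i+1) - y_i)/h_i = -1, 13/2.
  2·M_0 + 8·M_1 + 2·M_2 = 6(Δ_1 - Δ_0) = 45
Natural end conditions: M_0 = M_2 = 0.
Forward elimination and back-substitution give M_0 = 0, M_1 = 45/8, M_2 = 0.
On [4, 6], p(t) = -4 + 11/4·(t - 4) + 45/16·(t - 4)² - 15/32·(t - 4)³.
With (t - 4) = 1: p(5) = 35/32.

1.0938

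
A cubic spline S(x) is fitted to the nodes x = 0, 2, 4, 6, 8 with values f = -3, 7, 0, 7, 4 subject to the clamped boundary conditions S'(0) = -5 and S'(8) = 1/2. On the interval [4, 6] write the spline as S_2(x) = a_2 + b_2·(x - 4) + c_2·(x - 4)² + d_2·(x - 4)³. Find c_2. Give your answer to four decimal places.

5.5000

Write σ_i for S''(x_i). With h_i = 2, 2, 2, 2 and divided differences Δ_i = 5, -7/2, 7/2, -3/2, the continuity of S' gives the tridiagonal system
  2·σ_0 + 8·σ_1 + 2·σ_2 = 6(Δ_1 - Δ_0) = -51
  2·σ_1 + 8·σ_2 + 2·σ_3 = 6(Δ_2 - Δ_1) = 42
  2·σ_2 + 8·σ_3 + 2·σ_4 = 6(Δ_3 - Δ_2) = -30
Clamped end conditions give two more equations: 2h_0·σ_0 + h_0·σ_1 = 6(Δ_0 - S'(0)) = 60 and h_3·σ_3 + 2h_3·σ_4 = 6(S'(8) - Δ_3) = 12.
Solving the tridiagonal system: σ_0 = 313/14, σ_1 = -103/7, σ_2 = 11, σ_3 = -58/7, σ_4 = 50/7.
On [4, 6], with S_2(x) = a_2 + b_2·(x - 4) + c_2·(x - 4)² + d_2·(x - 4)³: c_2 = σ_2/2 = 11/2, d_2 = (σ_3 - σ_2)/(6h_2) = -45/28, b_2 = Δ_2 - h_2(2σ_2 + σ_3)/6 = -15/14.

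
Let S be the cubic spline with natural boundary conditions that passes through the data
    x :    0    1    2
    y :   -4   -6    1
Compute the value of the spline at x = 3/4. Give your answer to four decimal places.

-6.2383

Let M_i = S''(x_i). Step sizes h_i = 1, 1; slopes of the chords Δ_i = (y_(i+1) - y_i)/h_i = -2, 7.
  1·M_0 + 4·M_1 + 1·M_2 = 6(Δ_1 - Δ_0) = 54
Natural end conditions: M_0 = M_2 = 0.
Forward elimination and back-substitution give M_0 = 0, M_1 = 27/2, M_2 = 0.
On [0, 1], S(x) = -4 - 17/4·x + 0·x² + 9/4·x³.
With x = 3/4: S(3/4) = -1597/256.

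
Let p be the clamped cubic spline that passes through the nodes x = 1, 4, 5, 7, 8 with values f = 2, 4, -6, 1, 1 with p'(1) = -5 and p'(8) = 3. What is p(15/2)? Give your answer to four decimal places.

Write m_i for p''(x_i). With h_i = 3, 1, 2, 1 and divided differences Δ_i = 2/3, -10, 7/2, 0, the continuity of p' gives the tridiagonal system
  3·m_0 + 8·m_1 + 1·m_2 = 6(Δ_1 - Δ_0) = -64
  1·m_1 + 6·m_2 + 2·m_3 = 6(Δ_2 - Δ_1) = 81
  2·m_2 + 6·m_3 + 1·m_4 = 6(Δ_3 - Δ_2) = -21
Clamped end conditions give two more equations: 2h_0·m_0 + h_0·m_1 = 6(Δ_0 - p'(1)) = 34 and h_3·m_3 + 2h_3·m_4 = 6(p'(8) - Δ_3) = 18.
Forward elimination and back-substitution give m_0 = 9857/732, m_1 = -1903/122, m_2 = 4975/244, m_3 = -785/61, m_4 = 1883/122.
On [7, 8], p(x) = 1 + 419/244·(x - 7) - 785/122·(x - 7)² + 1151/244·(x - 7)³.
With (x - 7) = 1/2: p(15/2) = 1639/1952.

0.8397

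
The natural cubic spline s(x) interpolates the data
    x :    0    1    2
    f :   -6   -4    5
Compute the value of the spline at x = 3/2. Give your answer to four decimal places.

-0.1563

Put M_i = s'' at the i-th knot. Here h = (1, 1) and Δ = (2, 9), so the interior equations h_(i-1)·M_(i-1) + 2(h_(i-1)+h_i)·M_i + h_i·M_(i+1) = 6(Δ_i − Δ_(i-1)) read
  1·M_0 + 4·M_1 + 1·M_2 = 6(Δ_1 - Δ_0) = 42
Natural end conditions: M_0 = M_2 = 0.
Forward elimination and back-substitution give M_0 = 0, M_1 = 21/2, M_2 = 0.
On [1, 2], s(x) = -4 + 11/2·(x - 1) + 21/4·(x - 1)² - 7/4·(x - 1)³.
With (x - 1) = 1/2: s(3/2) = -5/32.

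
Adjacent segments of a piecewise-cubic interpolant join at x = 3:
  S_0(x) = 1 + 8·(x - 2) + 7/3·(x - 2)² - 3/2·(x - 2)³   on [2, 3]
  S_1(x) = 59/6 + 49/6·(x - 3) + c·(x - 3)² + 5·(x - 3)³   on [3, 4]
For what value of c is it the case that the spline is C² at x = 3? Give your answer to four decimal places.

S_0''(x) = 14/3 - 9·(x - 2), so S_0''(3) = -13/3. On the right, S_1''(3) = 2c, so c = -13/6.

-2.1667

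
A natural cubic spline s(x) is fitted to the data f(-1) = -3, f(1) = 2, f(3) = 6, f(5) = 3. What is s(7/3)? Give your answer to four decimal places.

5.2741

Let M_i = s''(x_i). Step sizes h_i = 2, 2, 2; slopes of the chords Δ_i = (y_(i+1) - y_i)/h_i = 5/2, 2, -3/2.
  2·M_0 + 8·M_1 + 2·M_2 = 6(Δ_1 - Δ_0) = -3
  2·M_1 + 8·M_2 + 2·M_3 = 6(Δ_2 - Δ_1) = -21
Natural end conditions: M_0 = M_3 = 0.
Forward elimination and back-substitution give M_0 = 0, M_1 = 3/10, M_2 = -27/10, M_3 = 0.
On [1, 3], s(x) = 2 + 27/10·(x - 1) + 3/20·(x - 1)² - 1/4·(x - 1)³.
With (x - 1) = 4/3: s(7/3) = 712/135.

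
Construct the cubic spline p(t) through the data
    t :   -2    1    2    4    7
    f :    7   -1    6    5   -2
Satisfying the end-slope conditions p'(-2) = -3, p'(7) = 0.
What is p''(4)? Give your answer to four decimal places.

Write M_i for p''(x_i). With h_i = 3, 1, 2, 3 and divided differences Δ_i = -8/3, 7, -1/2, -7/3, the continuity of p' gives the tridiagonal system
  3·M_0 + 8·M_1 + 1·M_2 = 6(Δ_1 - Δ_0) = 58
  1·M_1 + 6·M_2 + 2·M_3 = 6(Δ_2 - Δ_1) = -45
  2·M_2 + 10·M_3 + 3·M_4 = 6(Δ_3 - Δ_2) = -11
Clamped end conditions give two more equations: 2h_0·M_0 + h_0·M_1 = 6(Δ_0 - p'(-2)) = 2 and h_3·M_3 + 2h_3·M_4 = 6(p'(7) - Δ_3) = 14.
Hence M_0 = -1885/396, M_1 = 2017/198, M_2 = -3649/396, M_3 = 5/99, M_4 = 457/198.

0.0505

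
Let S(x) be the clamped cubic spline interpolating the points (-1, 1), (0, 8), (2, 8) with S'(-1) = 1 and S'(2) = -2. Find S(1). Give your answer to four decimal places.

10.2500

Put M_i = S'' at the i-th knot. Here h = (1, 2) and Δ = (7, 0), so the interior equations h_(i-1)·M_(i-1) + 2(h_(i-1)+h_i)·M_i + h_i·M_(i+1) = 6(Δ_i − Δ_(i-1)) read
  1·M_0 + 6·M_1 + 2·M_2 = 6(Δ_1 - Δ_0) = -42
Clamped end conditions give two more equations: 2h_0·M_0 + h_0·M_1 = 6(Δ_0 - S'(-1)) = 36 and h_1·M_1 + 2h_1·M_2 = 6(S'(2) - Δ_1) = -12.
Solving the tridiagonal system: M_0 = 24, M_1 = -12, M_2 = 3.
On [0, 2], S(x) = 8 + 7·x - 6·x² + 5/4·x³.
With x = 1: S(1) = 41/4.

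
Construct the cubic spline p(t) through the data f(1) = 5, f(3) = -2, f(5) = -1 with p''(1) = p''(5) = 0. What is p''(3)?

3

Let σ_i = p''(x_i). Step sizes h_i = 2, 2; slopes of the chords Δ_i = (y_(i+1) - y_i)/h_i = -7/2, 1/2.
  2·σ_0 + 8·σ_1 + 2·σ_2 = 6(Δ_1 - Δ_0) = 24
Natural end conditions: σ_0 = σ_2 = 0.
Solving: σ_0 = 0, σ_1 = 3, σ_2 = 0.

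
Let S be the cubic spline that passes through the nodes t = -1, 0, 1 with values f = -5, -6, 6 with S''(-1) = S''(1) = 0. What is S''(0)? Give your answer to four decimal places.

Let m_i = S''(x_i). Step sizes h_i = 1, 1; slopes of the chords Δ_i = (y_(i+1) - y_i)/h_i = -1, 12.
  1·m_0 + 4·m_1 + 1·m_2 = 6(Δ_1 - Δ_0) = 78
Natural end conditions: m_0 = m_2 = 0.
Forward elimination and back-substitution give m_0 = 0, m_1 = 39/2, m_2 = 0.

19.5000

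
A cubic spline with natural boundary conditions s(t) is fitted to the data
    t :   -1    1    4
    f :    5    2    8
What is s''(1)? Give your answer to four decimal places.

2.1000

Write M_i for s''(x_i). With h_i = 2, 3 and divided differences Δ_i = -3/2, 2, the continuity of s' gives the tridiagonal system
  2·M_0 + 10·M_1 + 3·M_2 = 6(Δ_1 - Δ_0) = 21
Natural end conditions: M_0 = M_2 = 0.
Solving: M_0 = 0, M_1 = 21/10, M_2 = 0.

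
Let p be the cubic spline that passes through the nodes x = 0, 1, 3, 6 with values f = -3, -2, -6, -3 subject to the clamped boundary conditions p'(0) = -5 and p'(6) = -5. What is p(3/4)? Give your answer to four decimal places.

-2.6423

Let m_i = p''(x_i). Step sizes h_i = 1, 2, 3; slopes of the chords Δ_i = (y_(i+1) - y_i)/h_i = 1, -2, 1.
  1·m_0 + 6·m_1 + 2·m_2 = 6(Δ_1 - Δ_0) = -18
  2·m_1 + 10·m_2 + 3·m_3 = 6(Δ_2 - Δ_1) = 18
Clamped end conditions give two more equations: 2h_0·m_0 + h_0·m_1 = 6(Δ_0 - p'(0)) = 36 and h_2·m_2 + 2h_2·m_3 = 6(p'(6) - Δ_2) = -36.
Forward elimination and back-substitution give m_0 = 426/19, m_1 = -168/19, m_2 = 120/19, m_3 = -174/19.
On [0, 1], p(x) = -3 - 5·x + 213/19·x² - 99/19·x³.
With x = 3/4: p(3/4) = -3213/1216.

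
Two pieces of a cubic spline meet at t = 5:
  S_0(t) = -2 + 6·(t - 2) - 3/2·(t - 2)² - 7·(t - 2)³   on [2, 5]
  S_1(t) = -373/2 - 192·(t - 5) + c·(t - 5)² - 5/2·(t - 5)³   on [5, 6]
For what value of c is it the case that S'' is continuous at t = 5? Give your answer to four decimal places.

-64.5000

S_0''(t) = -3 - 42·(t - 2), so S_0''(5) = -129. On the right, S_1''(5) = 2c, so c = -129/2.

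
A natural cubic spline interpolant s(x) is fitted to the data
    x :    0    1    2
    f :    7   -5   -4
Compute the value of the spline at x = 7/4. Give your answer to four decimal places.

-5.0117

Let M_i = s''(x_i). Step sizes h_i = 1, 1; slopes of the chords Δ_i = (y_(i+1) - y_i)/h_i = -12, 1.
  1·M_0 + 4·M_1 + 1·M_2 = 6(Δ_1 - Δ_0) = 78
Natural end conditions: M_0 = M_2 = 0.
Solving the tridiagonal system: M_0 = 0, M_1 = 39/2, M_2 = 0.
On [1, 2], s(x) = -5 - 11/2·(x - 1) + 39/4·(x - 1)² - 13/4·(x - 1)³.
With (x - 1) = 3/4: s(7/4) = -1283/256.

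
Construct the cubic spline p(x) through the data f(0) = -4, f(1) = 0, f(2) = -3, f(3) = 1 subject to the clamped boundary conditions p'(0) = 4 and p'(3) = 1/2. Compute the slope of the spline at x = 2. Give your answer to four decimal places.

0.7333

With m_i denoting the second derivative at x_i, h_i = 1, 1, 1, and Δ_i = (y_(i+1) − y_i)/h_i = 4, -3, 4:
  1·m_0 + 4·m_1 + 1·m_2 = 6(Δ_1 - Δ_0) = -42
  1·m_1 + 4·m_2 + 1·m_3 = 6(Δ_2 - Δ_1) = 42
Clamped end conditions give two more equations: 2h_0·m_0 + h_0·m_1 = 6(Δ_0 - p'(0)) = 0 and h_2·m_2 + 2h_2·m_3 = 6(p'(3) - Δ_2) = -21.
Solving the tridiagonal system: m_0 = 133/15, m_1 = -266/15, m_2 = 301/15, m_3 = -308/15.
On [2, 3], p'(x) = b_2 + 2c_2·(x - 2) + 3d_2·(x - 2)² with b_2 = Δ_2 - h_2(2m_2 + m_3)/6 = 11/15, c_2 = m_2/2 = 301/30, d_2 = (m_3 - m_2)/(6h_2) = -203/30. So p'(2) = 11/15.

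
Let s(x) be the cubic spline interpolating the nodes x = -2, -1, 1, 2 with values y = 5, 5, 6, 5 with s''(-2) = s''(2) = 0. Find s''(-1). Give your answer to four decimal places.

1.1250

With M_i denoting the second derivative at x_i, h_i = 1, 2, 1, and Δ_i = (y_(i+1) − y_i)/h_i = 0, 1/2, -1:
  1·M_0 + 6·M_1 + 2·M_2 = 6(Δ_1 - Δ_0) = 3
  2·M_1 + 6·M_2 + 1·M_3 = 6(Δ_2 - Δ_1) = -9
Natural end conditions: M_0 = M_3 = 0.
Forward elimination and back-substitution give M_0 = 0, M_1 = 9/8, M_2 = -15/8, M_3 = 0.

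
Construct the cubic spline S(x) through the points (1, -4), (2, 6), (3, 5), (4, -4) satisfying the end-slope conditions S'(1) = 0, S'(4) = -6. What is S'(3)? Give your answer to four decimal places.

-8.2000

Let M_i = S''(x_i). Step sizes h_i = 1, 1, 1; slopes of the chords Δ_i = (y_(i+1) - y_i)/h_i = 10, -1, -9.
  1·M_0 + 4·M_1 + 1·M_2 = 6(Δ_1 - Δ_0) = -66
  1·M_1 + 4·M_2 + 1·M_3 = 6(Δ_2 - Δ_1) = -48
Clamped end conditions give two more equations: 2h_0·M_0 + h_0·M_1 = 6(Δ_0 - S'(1)) = 60 and h_2·M_2 + 2h_2·M_3 = 6(S'(4) - Δ_2) = 18.
Hence M_0 = 212/5, M_1 = -124/5, M_2 = -46/5, M_3 = 68/5.
On [3, 4], S'(x) = b_2 + 2c_2·(x - 3) + 3d_2·(x - 3)² with b_2 = Δ_2 - h_2(2M_2 + M_3)/6 = -41/5, c_2 = M_2/2 = -23/5, d_2 = (M_3 - M_2)/(6h_2) = 19/5. So S'(3) = -41/5.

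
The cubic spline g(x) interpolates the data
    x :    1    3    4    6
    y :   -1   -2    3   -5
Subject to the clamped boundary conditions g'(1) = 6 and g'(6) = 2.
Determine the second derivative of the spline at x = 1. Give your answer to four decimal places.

-16.7188

Write M_i for g''(x_i). With h_i = 2, 1, 2 and divided differences Δ_i = -1/2, 5, -4, the continuity of g' gives the tridiagonal system
  2·M_0 + 6·M_1 + 1·M_2 = 6(Δ_1 - Δ_0) = 33
  1·M_1 + 6·M_2 + 2·M_3 = 6(Δ_2 - Δ_1) = -54
Clamped end conditions give two more equations: 2h_0·M_0 + h_0·M_1 = 6(Δ_0 - g'(1)) = -39 and h_2·M_2 + 2h_2·M_3 = 6(g'(6) - Δ_2) = 36.
Solving the tridiagonal system: M_0 = -535/32, M_1 = 223/16, M_2 = -275/16, M_3 = 563/32.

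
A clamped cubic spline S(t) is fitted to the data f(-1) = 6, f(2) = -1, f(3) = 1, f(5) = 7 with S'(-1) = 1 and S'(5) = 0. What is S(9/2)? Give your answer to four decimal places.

6.3929

Let m_i = S''(x_i). Step sizes h_i = 3, 1, 2; slopes of the chords Δ_i = (y_(i+1) - y_i)/h_i = -7/3, 2, 3.
  3·m_0 + 8·m_1 + 1·m_2 = 6(Δ_1 - Δ_0) = 26
  1·m_1 + 6·m_2 + 2·m_3 = 6(Δ_2 - Δ_1) = 6
Clamped end conditions give two more equations: 2h_0·m_0 + h_0·m_1 = 6(Δ_0 - S'(-1)) = -20 and h_2·m_2 + 2h_2·m_3 = 6(S'(5) - Δ_2) = -18.
Solving the tridiagonal system: m_0 = -125/21, m_1 = 110/21, m_2 = 41/21, m_3 = -115/21.
On [3, 5], S(t) = 1 + 74/21·(t - 3) + 41/42·(t - 3)² - 13/21·(t - 3)³.
With (t - 3) = 3/2: S(9/2) = 179/28.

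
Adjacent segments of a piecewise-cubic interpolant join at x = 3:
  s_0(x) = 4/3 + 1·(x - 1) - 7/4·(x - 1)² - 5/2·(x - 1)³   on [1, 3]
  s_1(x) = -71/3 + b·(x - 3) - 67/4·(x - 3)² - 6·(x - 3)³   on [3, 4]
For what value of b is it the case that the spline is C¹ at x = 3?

-36

s_0'(x) = 1 - 7/2·(x - 1) - 15/2·(x - 1)², so s_0'(3) = -36. On the right, s_1'(3) = b, so b = -36.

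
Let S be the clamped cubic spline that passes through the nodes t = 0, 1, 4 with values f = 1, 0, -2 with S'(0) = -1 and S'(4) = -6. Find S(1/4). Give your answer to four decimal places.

0.7148

Write M_i for S''(x_i). With h_i = 1, 3 and divided differences Δ_i = -1, -2/3, the continuity of S' gives the tridiagonal system
  1·M_0 + 8·M_1 + 3·M_2 = 6(Δ_1 - Δ_0) = 2
Clamped end conditions give two more equations: 2h_0·M_0 + h_0·M_1 = 6(Δ_0 - S'(0)) = 0 and h_1·M_1 + 2h_1·M_2 = 6(S'(4) - Δ_1) = -32.
Forward elimination and back-substitution give M_0 = -3/2, M_1 = 3, M_2 = -41/6.
On [0, 1], S(t) = 1 - 1·t - 3/4·t² + 3/4·t³.
With t = 1/4: S(1/4) = 183/256.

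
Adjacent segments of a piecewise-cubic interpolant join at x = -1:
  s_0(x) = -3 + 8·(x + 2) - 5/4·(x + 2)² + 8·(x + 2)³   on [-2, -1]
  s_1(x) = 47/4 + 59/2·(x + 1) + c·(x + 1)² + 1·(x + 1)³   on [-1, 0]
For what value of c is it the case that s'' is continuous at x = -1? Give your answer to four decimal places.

22.7500

s_0''(x) = -5/2 + 48·(x + 2), so s_0''(-1) = 91/2. On the right, s_1''(-1) = 2c, so c = 91/4.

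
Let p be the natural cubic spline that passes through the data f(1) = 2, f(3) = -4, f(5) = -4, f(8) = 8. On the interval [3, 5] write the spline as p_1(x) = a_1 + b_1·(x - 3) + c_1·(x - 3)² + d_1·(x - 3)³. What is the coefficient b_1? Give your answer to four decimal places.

-1.8421

Write M_i for p''(x_i). With h_i = 2, 2, 3 and divided differences Δ_i = -3, 0, 4, the continuity of p' gives the tridiagonal system
  2·M_0 + 8·M_1 + 2·M_2 = 6(Δ_1 - Δ_0) = 18
  2·M_1 + 10·M_2 + 3·M_3 = 6(Δ_2 - Δ_1) = 24
Natural end conditions: M_0 = M_3 = 0.
Hence M_0 = 0, M_1 = 33/19, M_2 = 39/19, M_3 = 0.
On [3, 5], with p_1(x) = a_1 + b_1·(x - 3) + c_1·(x - 3)² + d_1·(x - 3)³: c_1 = M_1/2 = 33/38, d_1 = (M_2 - M_1)/(6h_1) = 1/38, b_1 = Δ_1 - h_1(2M_1 + M_2)/6 = -35/19.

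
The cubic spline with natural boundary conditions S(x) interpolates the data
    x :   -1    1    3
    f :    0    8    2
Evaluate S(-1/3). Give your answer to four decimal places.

Put σ_i = S'' at the i-th knot. Here h = (2, 2) and Δ = (4, -3), so the interior equations h_(i-1)·σ_(i-1) + 2(h_(i-1)+h_i)·σ_i + h_i·σ_(i+1) = 6(Δ_i − Δ_(i-1)) read
  2·σ_0 + 8·σ_1 + 2·σ_2 = 6(Δ_1 - Δ_0) = -42
Natural end conditions: σ_0 = σ_2 = 0.
Hence σ_0 = 0, σ_1 = -21/4, σ_2 = 0.
On [-1, 1], S(x) = 0 + 23/4·(x + 1) + 0·(x + 1)² - 7/16·(x + 1)³.
With (x + 1) = 2/3: S(-1/3) = 100/27.

3.7037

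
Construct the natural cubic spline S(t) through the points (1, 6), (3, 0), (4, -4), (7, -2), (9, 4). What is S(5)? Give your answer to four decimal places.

Put σ_i = S'' at the i-th knot. Here h = (2, 1, 3, 2) and Δ = (-3, -4, 2/3, 3), so the interior equations h_(i-1)·σ_(i-1) + 2(h_(i-1)+h_i)·σ_i + h_i·σ_(i+1) = 6(Δ_i − Δ_(i-1)) read
  2·σ_0 + 6·σ_1 + 1·σ_2 = 6(Δ_1 - Δ_0) = -6
  1·σ_1 + 8·σ_2 + 3·σ_3 = 6(Δ_2 - Δ_1) = 28
  3·σ_2 + 10·σ_3 + 2·σ_4 = 6(Δ_3 - Δ_2) = 14
Natural end conditions: σ_0 = σ_4 = 0.
Hence σ_0 = 0, σ_1 = -83/52, σ_2 = 93/26, σ_3 = 17/52, σ_4 = 0.
On [4, 7], S(t) = -4 - 959/312·(t - 4) + 93/52·(t - 4)² - 13/72·(t - 4)³.
With (t - 4) = 1: S(5) = -1279/234.

-5.4658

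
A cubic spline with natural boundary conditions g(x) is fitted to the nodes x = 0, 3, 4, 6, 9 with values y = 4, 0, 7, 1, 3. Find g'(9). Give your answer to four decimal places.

Put m_i = g'' at the i-th knot. Here h = (3, 1, 2, 3) and Δ = (-4/3, 7, -3, 2/3), so the interior equations h_(i-1)·m_(i-1) + 2(h_(i-1)+h_i)·m_i + h_i·m_(i+1) = 6(Δ_i − Δ_(i-1)) read
  3·m_0 + 8·m_1 + 1·m_2 = 6(Δ_1 - Δ_0) = 50
  1·m_1 + 6·m_2 + 2·m_3 = 6(Δ_2 - Δ_1) = -60
  2·m_2 + 10·m_3 + 3·m_4 = 6(Δ_3 - Δ_2) = 22
Natural end conditions: m_0 = m_4 = 0.
Hence m_0 = 0, m_1 = 574/73, m_2 = -942/73, m_3 = 349/73, m_4 = 0.
On [6, 9], g'(x) = b_3 + 2c_3·(x - 6) + 3d_3·(x - 6)² with b_3 = Δ_3 - h_3(2m_3 + m_4)/6 = -901/219, c_3 = m_3/2 = 349/146, d_3 = (m_4 - m_3)/(6h_3) = -349/1314. So g'(9) = 1339/438.

3.0571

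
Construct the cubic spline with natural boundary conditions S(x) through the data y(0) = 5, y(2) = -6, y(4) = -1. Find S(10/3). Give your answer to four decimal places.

Put M_i = S'' at the i-th knot. Here h = (2, 2) and Δ = (-11/2, 5/2), so the interior equations h_(i-1)·M_(i-1) + 2(h_(i-1)+h_i)·M_i + h_i·M_(i+1) = 6(Δ_i − Δ_(i-1)) read
  2·M_0 + 8·M_1 + 2·M_2 = 6(Δ_1 - Δ_0) = 48
Natural end conditions: M_0 = M_2 = 0.
Hence M_0 = 0, M_1 = 6, M_2 = 0.
On [2, 4], S(x) = -6 - 3/2·(x - 2) + 3·(x - 2)² - 1/2·(x - 2)³.
With (x - 2) = 4/3: S(10/3) = -104/27.

-3.8519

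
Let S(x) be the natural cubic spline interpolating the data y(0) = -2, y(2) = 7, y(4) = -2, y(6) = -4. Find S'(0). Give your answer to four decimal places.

7.1333

Put σ_i = S'' at the i-th knot. Here h = (2, 2, 2) and Δ = (9/2, -9/2, -1), so the interior equations h_(i-1)·σ_(i-1) + 2(h_(i-1)+h_i)·σ_i + h_i·σ_(i+1) = 6(Δ_i − Δ_(i-1)) read
  2·σ_0 + 8·σ_1 + 2·σ_2 = 6(Δ_1 - Δ_0) = -54
  2·σ_1 + 8·σ_2 + 2·σ_3 = 6(Δ_2 - Δ_1) = 21
Natural end conditions: σ_0 = σ_3 = 0.
Solving the tridiagonal system: σ_0 = 0, σ_1 = -79/10, σ_2 = 23/5, σ_3 = 0.
On [0, 2], S'(x) = b_0 + 2c_0·x + 3d_0·x² with b_0 = Δ_0 - h_0(2σ_0 + σ_1)/6 = 107/15, c_0 = σ_0/2 = 0, d_0 = (σ_1 - σ_0)/(6h_0) = -79/120. So S'(0) = 107/15.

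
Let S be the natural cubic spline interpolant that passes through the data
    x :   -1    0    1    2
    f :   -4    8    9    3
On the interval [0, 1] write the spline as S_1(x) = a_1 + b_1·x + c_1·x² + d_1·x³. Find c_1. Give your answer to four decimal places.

-7.4000

With m_i denoting the second derivative at x_i, h_i = 1, 1, 1, and Δ_i = (y_(i+1) − y_i)/h_i = 12, 1, -6:
  1·m_0 + 4·m_1 + 1·m_2 = 6(Δ_1 - Δ_0) = -66
  1·m_1 + 4·m_2 + 1·m_3 = 6(Δ_2 - Δ_1) = -42
Natural end conditions: m_0 = m_3 = 0.
Solving the tridiagonal system: m_0 = 0, m_1 = -74/5, m_2 = -34/5, m_3 = 0.
On [0, 1], with S_1(x) = a_1 + b_1·x + c_1·x² + d_1·x³: c_1 = m_1/2 = -37/5, d_1 = (m_2 - m_1)/(6h_1) = 4/3, b_1 = Δ_1 - h_1(2m_1 + m_2)/6 = 106/15.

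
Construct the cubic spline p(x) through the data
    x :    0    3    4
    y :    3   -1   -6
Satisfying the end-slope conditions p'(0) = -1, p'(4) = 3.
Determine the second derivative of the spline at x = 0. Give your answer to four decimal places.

3.4167

Let M_i = p''(x_i). Step sizes h_i = 3, 1; slopes of the chords Δ_i = (y_(i+1) - y_i)/h_i = -4/3, -5.
  3·M_0 + 8·M_1 + 1·M_2 = 6(Δ_1 - Δ_0) = -22
Clamped end conditions give two more equations: 2h_0·M_0 + h_0·M_1 = 6(Δ_0 - p'(0)) = -2 and h_1·M_1 + 2h_1·M_2 = 6(p'(4) - Δ_1) = 48.
Solving the tridiagonal system: M_0 = 41/12, M_1 = -15/2, M_2 = 111/4.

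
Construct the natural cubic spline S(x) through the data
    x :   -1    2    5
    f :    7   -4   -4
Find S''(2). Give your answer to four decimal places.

Write M_i for S''(x_i). With h_i = 3, 3 and divided differences Δ_i = -11/3, 0, the continuity of S' gives the tridiagonal system
  3·M_0 + 12·M_1 + 3·M_2 = 6(Δ_1 - Δ_0) = 22
Natural end conditions: M_0 = M_2 = 0.
Solving the tridiagonal system: M_0 = 0, M_1 = 11/6, M_2 = 0.

1.8333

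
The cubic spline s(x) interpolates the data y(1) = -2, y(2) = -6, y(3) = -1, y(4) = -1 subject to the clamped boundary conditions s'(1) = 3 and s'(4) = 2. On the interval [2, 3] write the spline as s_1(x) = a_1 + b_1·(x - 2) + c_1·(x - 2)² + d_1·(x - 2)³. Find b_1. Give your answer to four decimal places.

Write σ_i for s''(x_i). With h_i = 1, 1, 1 and divided differences Δ_i = -4, 5, 0, the continuity of s' gives the tridiagonal system
  1·σ_0 + 4·σ_1 + 1·σ_2 = 6(Δ_1 - Δ_0) = 54
  1·σ_1 + 4·σ_2 + 1·σ_3 = 6(Δ_2 - Δ_1) = -30
Clamped end conditions give two more equations: 2h_0·σ_0 + h_0·σ_1 = 6(Δ_0 - s'(1)) = -42 and h_2·σ_2 + 2h_2·σ_3 = 6(s'(4) - Δ_2) = 12.
Forward elimination and back-substitution give σ_0 = -514/15, σ_1 = 398/15, σ_2 = -268/15, σ_3 = 224/15.
On [2, 3], with s_1(x) = a_1 + b_1·(x - 2) + c_1·(x - 2)² + d_1·(x - 2)³: c_1 = σ_1/2 = 199/15, d_1 = (σ_2 - σ_1)/(6h_1) = -37/5, b_1 = Δ_1 - h_1(2σ_1 + σ_2)/6 = -13/15.

-0.8667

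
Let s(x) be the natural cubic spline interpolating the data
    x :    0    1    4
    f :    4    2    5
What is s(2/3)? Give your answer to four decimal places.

2.5278

Let M_i = s''(x_i). Step sizes h_i = 1, 3; slopes of the chords Δ_i = (y_(i+1) - y_i)/h_i = -2, 1.
  1·M_0 + 8·M_1 + 3·M_2 = 6(Δ_1 - Δ_0) = 18
Natural end conditions: M_0 = M_2 = 0.
Forward elimination and back-substitution give M_0 = 0, M_1 = 9/4, M_2 = 0.
On [0, 1], s(x) = 4 - 19/8·x + 0·x² + 3/8·x³.
With x = 2/3: s(2/3) = 91/36.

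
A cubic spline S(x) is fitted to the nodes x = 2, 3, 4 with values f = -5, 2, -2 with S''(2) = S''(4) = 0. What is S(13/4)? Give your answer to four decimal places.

1.9023

Write σ_i for S''(x_i). With h_i = 1, 1 and divided differences Δ_i = 7, -4, the continuity of S' gives the tridiagonal system
  1·σ_0 + 4·σ_1 + 1·σ_2 = 6(Δ_1 - Δ_0) = -66
Natural end conditions: σ_0 = σ_2 = 0.
Solving: σ_0 = 0, σ_1 = -33/2, σ_2 = 0.
On [3, 4], S(x) = 2 + 3/2·(x - 3) - 33/4·(x - 3)² + 11/4·(x - 3)³.
With (x - 3) = 1/4: S(13/4) = 487/256.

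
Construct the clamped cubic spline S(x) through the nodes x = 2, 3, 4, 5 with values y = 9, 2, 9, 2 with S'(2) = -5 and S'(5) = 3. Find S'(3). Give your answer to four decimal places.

Put M_i = S'' at the i-th knot. Here h = (1, 1, 1) and Δ = (-7, 7, -7), so the interior equations h_(i-1)·M_(i-1) + 2(h_(i-1)+h_i)·M_i + h_i·M_(i+1) = 6(Δ_i − Δ_(i-1)) read
  1·M_0 + 4·M_1 + 1·M_2 = 6(Δ_1 - Δ_0) = 84
  1·M_1 + 4·M_2 + 1·M_3 = 6(Δ_2 - Δ_1) = -84
Clamped end conditions give two more equations: 2h_0·M_0 + h_0·M_1 = 6(Δ_0 - S'(2)) = -12 and h_2·M_2 + 2h_2·M_3 = 6(S'(5) - Δ_2) = 60.
Solving: M_0 = -376/15, M_1 = 572/15, M_2 = -652/15, M_3 = 776/15.
On [3, 4], S'(x) = b_1 + 2c_1·(x - 3) + 3d_1·(x - 3)² with b_1 = Δ_1 - h_1(2M_1 + M_2)/6 = 23/15, c_1 = M_1/2 = 286/15, d_1 = (M_2 - M_1)/(6h_1) = -68/5. So S'(3) = 23/15.

1.5333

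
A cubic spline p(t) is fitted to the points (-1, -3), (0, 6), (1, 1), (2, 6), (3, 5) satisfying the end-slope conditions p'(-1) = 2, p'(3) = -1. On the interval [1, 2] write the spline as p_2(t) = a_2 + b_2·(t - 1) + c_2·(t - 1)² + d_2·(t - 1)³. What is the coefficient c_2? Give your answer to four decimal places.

14.6250

Let M_i = p''(x_i). Step sizes h_i = 1, 1, 1, 1; slopes of the chords Δ_i = (y_(i+1) - y_i)/h_i = 9, -5, 5, -1.
  1·M_0 + 4·M_1 + 1·M_2 = 6(Δ_1 - Δ_0) = -84
  1·M_1 + 4·M_2 + 1·M_3 = 6(Δ_2 - Δ_1) = 60
  1·M_2 + 4·M_3 + 1·M_4 = 6(Δ_3 - Δ_2) = -36
Clamped end conditions give two more equations: 2h_0·M_0 + h_0·M_1 = 6(Δ_0 - p'(-1)) = 42 and h_3·M_3 + 2h_3·M_4 = 6(p'(3) - Δ_3) = 0.
Forward elimination and back-substitution give M_0 = 1125/28, M_1 = -537/14, M_2 = 117/4, M_3 = -261/14, M_4 = 261/28.
On [1, 2], with p_2(t) = a_2 + b_2·(t - 1) + c_2·(t - 1)² + d_2·(t - 1)³: c_2 = M_2/2 = 117/8, d_2 = (M_3 - M_2)/(6h_2) = -447/56, b_2 = Δ_2 - h_2(2M_2 + M_3)/6 = -23/14.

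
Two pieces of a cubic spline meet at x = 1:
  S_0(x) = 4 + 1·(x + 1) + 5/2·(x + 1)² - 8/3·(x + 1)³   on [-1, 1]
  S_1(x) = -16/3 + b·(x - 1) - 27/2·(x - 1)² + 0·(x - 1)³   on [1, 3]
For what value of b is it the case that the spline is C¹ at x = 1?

-21

S_0'(x) = 1 + 5·(x + 1) - 8·(x + 1)², so S_0'(1) = -21. On the right, S_1'(1) = b, so b = -21.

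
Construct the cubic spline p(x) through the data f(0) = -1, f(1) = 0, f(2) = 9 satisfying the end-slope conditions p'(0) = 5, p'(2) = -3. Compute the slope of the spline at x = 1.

Put σ_i = p'' at the i-th knot. Here h = (1, 1) and Δ = (1, 9), so the interior equations h_(i-1)·σ_(i-1) + 2(h_(i-1)+h_i)·σ_i + h_i·σ_(i+1) = 6(Δ_i − Δ_(i-1)) read
  1·σ_0 + 4·σ_1 + 1·σ_2 = 6(Δ_1 - Δ_0) = 48
Clamped end conditions give two more equations: 2h_0·σ_0 + h_0·σ_1 = 6(Δ_0 - p'(0)) = -24 and h_1·σ_1 + 2h_1·σ_2 = 6(p'(2) - Δ_1) = -72.
Solving: σ_0 = -28, σ_1 = 32, σ_2 = -52.
On [1, 2], p'(x) = b_1 + 2c_1·(x - 1) + 3d_1·(x - 1)² with b_1 = Δ_1 - h_1(2σ_1 + σ_2)/6 = 7, c_1 = σ_1/2 = 16, d_1 = (σ_2 - σ_1)/(6h_1) = -14. So p'(1) = 7.

7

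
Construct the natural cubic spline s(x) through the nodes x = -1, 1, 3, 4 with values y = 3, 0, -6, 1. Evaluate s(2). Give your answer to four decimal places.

Let σ_i = s''(x_i). Step sizes h_i = 2, 2, 1; slopes of the chords Δ_i = (y_(i+1) - y_i)/h_i = -3/2, -3, 7.
  2·σ_0 + 8·σ_1 + 2·σ_2 = 6(Δ_1 - Δ_0) = -9
  2·σ_1 + 6·σ_2 + 1·σ_3 = 6(Δ_2 - Δ_1) = 60
Natural end conditions: σ_0 = σ_3 = 0.
Solving: σ_0 = 0, σ_1 = -87/22, σ_2 = 249/22, σ_3 = 0.
On [1, 3], s(x) = 0 - 91/22·(x - 1) - 87/44·(x - 1)² + 14/11·(x - 1)³.
With (x - 1) = 1: s(2) = -213/44.

-4.8409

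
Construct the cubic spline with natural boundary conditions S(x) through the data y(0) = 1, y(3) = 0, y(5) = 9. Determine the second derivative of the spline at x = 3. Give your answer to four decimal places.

Put σ_i = S'' at the i-th knot. Here h = (3, 2) and Δ = (-1/3, 9/2), so the interior equations h_(i-1)·σ_(i-1) + 2(h_(i-1)+h_i)·σ_i + h_i·σ_(i+1) = 6(Δ_i − Δ_(i-1)) read
  3·σ_0 + 10·σ_1 + 2·σ_2 = 6(Δ_1 - Δ_0) = 29
Natural end conditions: σ_0 = σ_2 = 0.
Hence σ_0 = 0, σ_1 = 29/10, σ_2 = 0.

2.9000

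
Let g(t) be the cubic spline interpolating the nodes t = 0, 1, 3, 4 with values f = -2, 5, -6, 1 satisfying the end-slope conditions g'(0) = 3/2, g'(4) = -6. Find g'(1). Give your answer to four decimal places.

2.7857

Put M_i = g'' at the i-th knot. Here h = (1, 2, 1) and Δ = (7, -11/2, 7), so the interior equations h_(i-1)·M_(i-1) + 2(h_(i-1)+h_i)·M_i + h_i·M_(i+1) = 6(Δ_i − Δ_(i-1)) read
  1·M_0 + 6·M_1 + 2·M_2 = 6(Δ_1 - Δ_0) = -75
  2·M_1 + 6·M_2 + 1·M_3 = 6(Δ_2 - Δ_1) = 75
Clamped end conditions give two more equations: 2h_0·M_0 + h_0·M_1 = 6(Δ_0 - g'(0)) = 33 and h_2·M_2 + 2h_2·M_3 = 6(g'(4) - Δ_2) = -78.
Solving the tridiagonal system: M_0 = 213/7, M_1 = -195/7, M_2 = 216/7, M_3 = -381/7.
On [1, 3], g'(t) = b_1 + 2c_1·(t - 1) + 3d_1·(t - 1)² with b_1 = Δ_1 - h_1(2M_1 + M_2)/6 = 39/14, c_1 = M_1/2 = -195/14, d_1 = (M_2 - M_1)/(6h_1) = 137/28. So g'(1) = 39/14.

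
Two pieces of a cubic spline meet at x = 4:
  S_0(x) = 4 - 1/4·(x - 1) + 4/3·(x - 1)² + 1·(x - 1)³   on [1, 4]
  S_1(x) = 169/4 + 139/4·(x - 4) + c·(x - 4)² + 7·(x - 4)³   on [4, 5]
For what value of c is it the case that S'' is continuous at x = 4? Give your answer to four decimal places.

S_0''(x) = 8/3 + 6·(x - 1), so S_0''(4) = 62/3. On the right, S_1''(4) = 2c, so c = 31/3.

10.3333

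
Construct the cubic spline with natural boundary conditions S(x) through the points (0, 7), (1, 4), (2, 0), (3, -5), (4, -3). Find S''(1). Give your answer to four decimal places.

-0.4286

Let M_i = S''(x_i). Step sizes h_i = 1, 1, 1, 1; slopes of the chords Δ_i = (y_(i+1) - y_i)/h_i = -3, -4, -5, 2.
  1·M_0 + 4·M_1 + 1·M_2 = 6(Δ_1 - Δ_0) = -6
  1·M_1 + 4·M_2 + 1·M_3 = 6(Δ_2 - Δ_1) = -6
  1·M_2 + 4·M_3 + 1·M_4 = 6(Δ_3 - Δ_2) = 42
Natural end conditions: M_0 = M_4 = 0.
Forward elimination and back-substitution give M_0 = 0, M_1 = -3/7, M_2 = -30/7, M_3 = 81/7, M_4 = 0.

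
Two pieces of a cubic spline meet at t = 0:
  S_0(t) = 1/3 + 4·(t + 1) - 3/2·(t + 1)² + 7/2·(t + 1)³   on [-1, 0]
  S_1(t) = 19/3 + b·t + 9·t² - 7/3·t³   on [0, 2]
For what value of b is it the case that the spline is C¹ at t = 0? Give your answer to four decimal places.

11.5000

S_0'(t) = 4 - 3·(t + 1) + 21/2·(t + 1)², so S_0'(0) = 23/2. On the right, S_1'(0) = b, so b = 23/2.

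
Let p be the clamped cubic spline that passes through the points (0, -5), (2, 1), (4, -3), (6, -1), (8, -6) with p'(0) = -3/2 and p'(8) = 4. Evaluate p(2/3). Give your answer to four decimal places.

-4.0767

Let σ_i = p''(x_i). Step sizes h_i = 2, 2, 2, 2; slopes of the chords Δ_i = (y_(i+1) - y_i)/h_i = 3, -2, 1, -5/2.
  2·σ_0 + 8·σ_1 + 2·σ_2 = 6(Δ_1 - Δ_0) = -30
  2·σ_1 + 8·σ_2 + 2·σ_3 = 6(Δ_2 - Δ_1) = 18
  2·σ_2 + 8·σ_3 + 2·σ_4 = 6(Δ_3 - Δ_2) = -21
Clamped end conditions give two more equations: 2h_0·σ_0 + h_0·σ_1 = 6(Δ_0 - p'(0)) = 27 and h_3·σ_3 + 2h_3·σ_4 = 6(p'(8) - Δ_3) = 39.
Forward elimination and back-substitution give σ_0 = 601/56, σ_1 = -223/28, σ_2 = 49/8, σ_3 = -211/28, σ_4 = 757/56.
On [0, 2], p(t) = -5 - 3/2·t + 601/112·t² - 349/224·t³.
With t = 2/3: p(2/3) = -1541/378.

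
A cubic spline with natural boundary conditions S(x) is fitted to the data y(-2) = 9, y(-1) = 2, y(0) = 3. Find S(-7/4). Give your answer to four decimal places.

Put M_i = S'' at the i-th knot. Here h = (1, 1) and Δ = (-7, 1), so the interior equations h_(i-1)·M_(i-1) + 2(h_(i-1)+h_i)·M_i + h_i·M_(i+1) = 6(Δ_i − Δ_(i-1)) read
  1·M_0 + 4·M_1 + 1·M_2 = 6(Δ_1 - Δ_0) = 48
Natural end conditions: M_0 = M_2 = 0.
Solving the tridiagonal system: M_0 = 0, M_1 = 12, M_2 = 0.
On [-2, -1], S(x) = 9 - 9·(x + 2) + 0·(x + 2)² + 2·(x + 2)³.
With (x + 2) = 1/4: S(-7/4) = 217/32.

6.7813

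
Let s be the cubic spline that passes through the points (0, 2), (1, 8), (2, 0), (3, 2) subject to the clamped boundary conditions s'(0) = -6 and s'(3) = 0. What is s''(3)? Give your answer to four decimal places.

-21.6000

Write σ_i for s''(x_i). With h_i = 1, 1, 1 and divided differences Δ_i = 6, -8, 2, the continuity of s' gives the tridiagonal system
  1·σ_0 + 4·σ_1 + 1·σ_2 = 6(Δ_1 - Δ_0) = -84
  1·σ_1 + 4·σ_2 + 1·σ_3 = 6(Δ_2 - Δ_1) = 60
Clamped end conditions give two more equations: 2h_0·σ_0 + h_0·σ_1 = 6(Δ_0 - s'(0)) = 72 and h_2·σ_2 + 2h_2·σ_3 = 6(s'(3) - Δ_2) = -12.
Hence σ_0 = 288/5, σ_1 = -216/5, σ_2 = 156/5, σ_3 = -108/5.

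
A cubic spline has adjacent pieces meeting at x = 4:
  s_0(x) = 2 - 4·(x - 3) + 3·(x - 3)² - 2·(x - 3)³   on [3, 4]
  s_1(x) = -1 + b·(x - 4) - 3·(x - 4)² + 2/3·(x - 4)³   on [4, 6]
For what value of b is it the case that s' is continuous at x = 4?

-4

s_0'(x) = -4 + 6·(x - 3) - 6·(x - 3)², so s_0'(4) = -4. On the right, s_1'(4) = b, so b = -4.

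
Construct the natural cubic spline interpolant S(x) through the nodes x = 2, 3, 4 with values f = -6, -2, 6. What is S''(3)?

With M_i denoting the second derivative at x_i, h_i = 1, 1, and Δ_i = (y_(i+1) − y_i)/h_i = 4, 8:
  1·M_0 + 4·M_1 + 1·M_2 = 6(Δ_1 - Δ_0) = 24
Natural end conditions: M_0 = M_2 = 0.
Forward elimination and back-substitution give M_0 = 0, M_1 = 6, M_2 = 0.

6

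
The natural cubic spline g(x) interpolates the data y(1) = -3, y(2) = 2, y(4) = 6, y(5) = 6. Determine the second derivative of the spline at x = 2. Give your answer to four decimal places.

Put M_i = g'' at the i-th knot. Here h = (1, 2, 1) and Δ = (5, 2, 0), so the interior equations h_(i-1)·M_(i-1) + 2(h_(i-1)+h_i)·M_i + h_i·M_(i+1) = 6(Δ_i − Δ_(i-1)) read
  1·M_0 + 6·M_1 + 2·M_2 = 6(Δ_1 - Δ_0) = -18
  2·M_1 + 6·M_2 + 1·M_3 = 6(Δ_2 - Δ_1) = -12
Natural end conditions: M_0 = M_3 = 0.
Solving: M_0 = 0, M_1 = -21/8, M_2 = -9/8, M_3 = 0.

-2.6250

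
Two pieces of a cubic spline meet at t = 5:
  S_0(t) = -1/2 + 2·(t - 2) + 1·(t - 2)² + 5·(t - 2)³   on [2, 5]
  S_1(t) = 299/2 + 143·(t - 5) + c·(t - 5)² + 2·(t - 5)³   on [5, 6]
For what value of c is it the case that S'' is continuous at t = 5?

S_0''(t) = 2 + 30·(t - 2), so S_0''(5) = 92. On the right, S_1''(5) = 2c, so c = 46.

46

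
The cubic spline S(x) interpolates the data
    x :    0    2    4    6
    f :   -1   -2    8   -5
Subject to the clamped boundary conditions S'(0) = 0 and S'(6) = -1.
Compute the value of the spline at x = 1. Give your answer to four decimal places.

-2.4583

Write M_i for S''(x_i). With h_i = 2, 2, 2 and divided differences Δ_i = -1/2, 5, -13/2, the continuity of S' gives the tridiagonal system
  2·M_0 + 8·M_1 + 2·M_2 = 6(Δ_1 - Δ_0) = 33
  2·M_1 + 8·M_2 + 2·M_3 = 6(Δ_2 - Δ_1) = -69
Clamped end conditions give two more equations: 2h_0·M_0 + h_0·M_1 = 6(Δ_0 - S'(0)) = -3 and h_2·M_2 + 2h_2·M_3 = 6(S'(6) - Δ_2) = 33.
Solving the tridiagonal system: M_0 = -16/3, M_1 = 55/6, M_2 = -89/6, M_3 = 47/3.
On [0, 2], S(x) = -1 + 0·x - 8/3·x² + 29/24·x³.
With x = 1: S(1) = -59/24.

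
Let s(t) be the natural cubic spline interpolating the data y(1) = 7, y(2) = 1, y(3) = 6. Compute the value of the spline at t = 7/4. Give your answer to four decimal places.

With σ_i denoting the second derivative at x_i, h_i = 1, 1, and Δ_i = (y_(i+1) − y_i)/h_i = -6, 5:
  1·σ_0 + 4·σ_1 + 1·σ_2 = 6(Δ_1 - Δ_0) = 66
Natural end conditions: σ_0 = σ_2 = 0.
Hence σ_0 = 0, σ_1 = 33/2, σ_2 = 0.
On [1, 2], s(t) = 7 - 35/4·(t - 1) + 0·(t - 1)² + 11/4·(t - 1)³.
With (t - 1) = 3/4: s(7/4) = 409/256.

1.5977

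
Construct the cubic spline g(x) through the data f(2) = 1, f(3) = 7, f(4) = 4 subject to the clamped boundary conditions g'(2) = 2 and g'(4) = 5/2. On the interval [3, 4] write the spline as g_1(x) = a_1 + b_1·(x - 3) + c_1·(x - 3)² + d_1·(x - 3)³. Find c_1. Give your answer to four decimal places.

Write σ_i for g''(x_i). With h_i = 1, 1 and divided differences Δ_i = 6, -3, the continuity of g' gives the tridiagonal system
  1·σ_0 + 4·σ_1 + 1·σ_2 = 6(Δ_1 - Δ_0) = -54
Clamped end conditions give two more equations: 2h_0·σ_0 + h_0·σ_1 = 6(Δ_0 - g'(2)) = 24 and h_1·σ_1 + 2h_1·σ_2 = 6(g'(4) - Δ_1) = 33.
Forward elimination and back-substitution give σ_0 = 103/4, σ_1 = -55/2, σ_2 = 121/4.
On [3, 4], with g_1(x) = a_1 + b_1·(x - 3) + c_1·(x - 3)² + d_1·(x - 3)³: c_1 = σ_1/2 = -55/4, d_1 = (σ_2 - σ_1)/(6h_1) = 77/8, b_1 = Δ_1 - h_1(2σ_1 + σ_2)/6 = 9/8.

-13.7500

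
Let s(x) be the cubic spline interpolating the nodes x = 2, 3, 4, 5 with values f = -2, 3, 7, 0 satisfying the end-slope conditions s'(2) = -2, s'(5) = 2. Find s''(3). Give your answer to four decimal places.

-0.1333

Put m_i = s'' at the i-th knot. Here h = (1, 1, 1) and Δ = (5, 4, -7), so the interior equations h_(i-1)·m_(i-1) + 2(h_(i-1)+h_i)·m_i + h_i·m_(i+1) = 6(Δ_i − Δ_(i-1)) read
  1·m_0 + 4·m_1 + 1·m_2 = 6(Δ_1 - Δ_0) = -6
  1·m_1 + 4·m_2 + 1·m_3 = 6(Δ_2 - Δ_1) = -66
Clamped end conditions give two more equations: 2h_0·m_0 + h_0·m_1 = 6(Δ_0 - s'(2)) = 42 and h_2·m_2 + 2h_2·m_3 = 6(s'(5) - Δ_2) = 54.
Solving: m_0 = 316/15, m_1 = -2/15, m_2 = -398/15, m_3 = 604/15.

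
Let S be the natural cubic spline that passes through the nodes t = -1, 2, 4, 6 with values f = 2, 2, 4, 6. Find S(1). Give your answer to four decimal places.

1.6491

Put m_i = S'' at the i-th knot. Here h = (3, 2, 2) and Δ = (0, 1, 1), so the interior equations h_(i-1)·m_(i-1) + 2(h_(i-1)+h_i)·m_i + h_i·m_(i+1) = 6(Δ_i − Δ_(i-1)) read
  3·m_0 + 10·m_1 + 2·m_2 = 6(Δ_1 - Δ_0) = 6
  2·m_1 + 8·m_2 + 2·m_3 = 6(Δ_2 - Δ_1) = 0
Natural end conditions: m_0 = m_3 = 0.
Hence m_0 = 0, m_1 = 12/19, m_2 = -3/19, m_3 = 0.
On [-1, 2], S(t) = 2 - 6/19·(t + 1) + 0·(t + 1)² + 2/57·(t + 1)³.
With (t + 1) = 2: S(1) = 94/57.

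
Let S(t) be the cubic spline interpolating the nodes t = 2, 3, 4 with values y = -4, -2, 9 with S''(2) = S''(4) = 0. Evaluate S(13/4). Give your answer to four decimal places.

Put M_i = S'' at the i-th knot. Here h = (1, 1) and Δ = (2, 11), so the interior equations h_(i-1)·M_(i-1) + 2(h_(i-1)+h_i)·M_i + h_i·M_(i+1) = 6(Δ_i − Δ_(i-1)) read
  1·M_0 + 4·M_1 + 1·M_2 = 6(Δ_1 - Δ_0) = 54
Natural end conditions: M_0 = M_2 = 0.
Solving the tridiagonal system: M_0 = 0, M_1 = 27/2, M_2 = 0.
On [3, 4], S(t) = -2 + 13/2·(t - 3) + 27/4·(t - 3)² - 9/4·(t - 3)³.
With (t - 3) = 1/4: S(13/4) = 3/256.

0.0117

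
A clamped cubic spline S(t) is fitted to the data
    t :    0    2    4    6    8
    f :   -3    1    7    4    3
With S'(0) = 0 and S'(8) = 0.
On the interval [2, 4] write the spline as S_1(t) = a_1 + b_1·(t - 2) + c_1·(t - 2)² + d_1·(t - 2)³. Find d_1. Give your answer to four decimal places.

-0.4420

Write M_i for S''(x_i). With h_i = 2, 2, 2, 2 and divided differences Δ_i = 2, 3, -3/2, -1/2, the continuity of S' gives the tridiagonal system
  2·M_0 + 8·M_1 + 2·M_2 = 6(Δ_1 - Δ_0) = 6
  2·M_1 + 8·M_2 + 2·M_3 = 6(Δ_2 - Δ_1) = -27
  2·M_2 + 8·M_3 + 2·M_4 = 6(Δ_3 - Δ_2) = 6
Clamped end conditions give two more equations: 2h_0·M_0 + h_0·M_1 = 6(Δ_0 - S'(0)) = 12 and h_3·M_3 + 2h_3·M_4 = 6(S'(8) - Δ_3) = 3.
Hence M_0 = 135/56, M_1 = 33/28, M_2 = -33/8, M_3 = 51/28, M_4 = -9/56.
On [2, 4], with S_1(t) = a_1 + b_1·(t - 2) + c_1·(t - 2)² + d_1·(t - 2)³: c_1 = M_1/2 = 33/56, d_1 = (M_2 - M_1)/(6h_1) = -99/224, b_1 = Δ_1 - h_1(2M_1 + M_2)/6 = 201/56.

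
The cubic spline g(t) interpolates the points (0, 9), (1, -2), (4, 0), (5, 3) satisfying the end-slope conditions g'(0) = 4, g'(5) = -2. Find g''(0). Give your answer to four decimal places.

-53.2063

With σ_i denoting the second derivative at x_i, h_i = 1, 3, 1, and Δ_i = (y_(i+1) − y_i)/h_i = -11, 2/3, 3:
  1·σ_0 + 8·σ_1 + 3·σ_2 = 6(Δ_1 - Δ_0) = 70
  3·σ_1 + 8·σ_2 + 1·σ_3 = 6(Δ_2 - Δ_1) = 14
Clamped end conditions give two more equations: 2h_0·σ_0 + h_0·σ_1 = 6(Δ_0 - g'(0)) = -90 and h_2·σ_2 + 2h_2·σ_3 = 6(g'(5) - Δ_2) = -30.
Hence σ_0 = -3352/63, σ_1 = 1034/63, σ_2 = -170/63, σ_3 = -860/63.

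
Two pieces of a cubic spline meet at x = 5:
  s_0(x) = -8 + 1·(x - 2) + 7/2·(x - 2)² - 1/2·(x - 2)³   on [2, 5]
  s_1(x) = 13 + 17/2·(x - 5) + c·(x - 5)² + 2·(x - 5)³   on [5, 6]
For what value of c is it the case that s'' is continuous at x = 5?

s_0''(x) = 7 - 3·(x - 2), so s_0''(5) = -2. On the right, s_1''(5) = 2c, so c = -1.

-1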